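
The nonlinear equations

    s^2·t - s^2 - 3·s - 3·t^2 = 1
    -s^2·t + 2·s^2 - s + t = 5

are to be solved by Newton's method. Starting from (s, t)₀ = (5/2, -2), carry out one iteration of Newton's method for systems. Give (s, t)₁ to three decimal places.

At (5/2, -2): F = (-39.250, 15.500).
Jacobian J = [[2·s·t - 2·s - 3, s^2 - 6·t], [-2·s·t + 4·s - 1, -s^2 + 1]].
At the point, J = [[-18.000, 18.250], [19.000, -5.250]] (det J = -252.250).
Solving J·Δ = −F gives Δ = (-0.305, 1.850).
Then the next iterate is (s, t)₁ = (2.195, -0.150).

(2.195, -0.150)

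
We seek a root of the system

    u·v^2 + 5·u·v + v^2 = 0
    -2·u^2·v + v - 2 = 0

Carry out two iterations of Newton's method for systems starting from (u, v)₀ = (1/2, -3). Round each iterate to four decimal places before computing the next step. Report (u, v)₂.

(0.9612, -2.4574)

At (1/2, -3): F = (6.0000, -3.5000).
Jacobian J = [[v^2 + 5·v, 2·u·v + 5·u + 2·v], [-4·u·v, -2·u^2 + 1]].
At the point, J = [[-6.0000, -6.5000], [6.0000, 0.5000]] (det J = 36.0000).
Solving J·Δ = −F gives Δ = (0.5486, 0.4167).
Then the next iterate is (u, v)₁ = (1.0486, -2.5833).
Round to (1.0486, -2.5833) and repeat: F = (0.126965, 1.097697), J = [[-6.243061, -5.341297], [10.835394, -1.199124]].
Δ = (-0.0874, 0.1259), so (u, v)₂ = (0.9612, -2.4574).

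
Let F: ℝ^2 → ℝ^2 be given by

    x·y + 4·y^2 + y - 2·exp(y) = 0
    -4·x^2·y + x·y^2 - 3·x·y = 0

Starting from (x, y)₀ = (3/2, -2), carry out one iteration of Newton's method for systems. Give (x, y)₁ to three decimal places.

(1.017, -1.151)

At (3/2, -2): F = (10.72933, 33.000).
Jacobian J = [[y, x + 8·y - 2·exp(y) + 1], [-8·x·y + y^2 - 3·y, -4·x^2 + 2·x·y - 3·x]].
At the point, J = [[-2.000, -13.77067], [34.000, -19.500]] (det J = 507.20280).
Solving J·Δ = −F gives Δ = (-0.483, 0.849).
Then the next iterate is (x, y)₁ = (1.017, -1.151).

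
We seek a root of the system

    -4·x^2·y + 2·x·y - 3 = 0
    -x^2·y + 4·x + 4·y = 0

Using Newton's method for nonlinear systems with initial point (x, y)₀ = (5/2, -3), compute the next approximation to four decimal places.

(1.7002, -2.3095)

At (5/2, -3): F = (57.0000, 16.7500).
Jacobian J = [[-8·x·y + 2·y, -4·x^2 + 2·x], [-2·x·y + 4, -x^2 + 4]].
At the point, J = [[54.0000, -20.0000], [19.0000, -2.2500]] (det J = 258.5000).
Solving J·Δ = −F gives Δ = (-0.7998, 0.6905).
Then the next iterate is (x, y)₁ = (1.7002, -2.3095).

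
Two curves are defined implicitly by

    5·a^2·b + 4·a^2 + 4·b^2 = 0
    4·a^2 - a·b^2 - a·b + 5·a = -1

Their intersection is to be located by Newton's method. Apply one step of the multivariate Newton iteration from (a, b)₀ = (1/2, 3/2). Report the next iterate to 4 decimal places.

At (1/2, 3/2): F = (11.8750, 2.6250).
Jacobian J = [[10·a·b + 8·a, 5·a^2 + 8·b], [8·a - b^2 - b + 5, -2·a·b - a]].
At the point, J = [[11.5000, 13.2500], [5.2500, -2.0000]] (det J = -92.5625).
Solving J·Δ = −F gives Δ = (-0.6323, -0.3474).
Then the next iterate is (a, b)₁ = (-0.1323, 1.1526).

(-0.1323, 1.1526)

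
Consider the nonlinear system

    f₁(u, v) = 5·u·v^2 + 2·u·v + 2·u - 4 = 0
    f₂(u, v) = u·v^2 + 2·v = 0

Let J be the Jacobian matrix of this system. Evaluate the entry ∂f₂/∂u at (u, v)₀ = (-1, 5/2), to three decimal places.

∂f₂/∂u = v^2.
At (-1, 5/2) this is 6.250.

6.250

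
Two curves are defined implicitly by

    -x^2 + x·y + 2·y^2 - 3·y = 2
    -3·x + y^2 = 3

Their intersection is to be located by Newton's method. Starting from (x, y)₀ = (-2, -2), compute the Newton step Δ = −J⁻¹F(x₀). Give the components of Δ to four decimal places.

At (-2, -2): F = (12.0000, 7.0000).
Jacobian J = [[-2·x + y, x + 4·y - 3], [-3, 2·y]].
At the point, J = [[2.0000, -13.0000], [-3.0000, -4.0000]] (det J = -47.0000).
Solving J·Δ = −F gives Δ = (0.9149, 1.0638).

(0.9149, 1.0638)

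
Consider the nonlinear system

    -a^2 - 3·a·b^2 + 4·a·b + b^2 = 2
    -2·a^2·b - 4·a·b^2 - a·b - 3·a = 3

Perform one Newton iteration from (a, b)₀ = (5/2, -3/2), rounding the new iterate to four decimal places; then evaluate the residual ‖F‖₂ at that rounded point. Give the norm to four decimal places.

At (5/2, -3/2): F = (-37.8750, -10.5000).
Jacobian J = [[-2·a - 3·b^2 + 4·b, -6·a·b + 4·a + 2·b], [-4·a·b - 4·b^2 - b - 3, -2·a^2 - 8·a·b - a]].
At the point, J = [[-17.7500, 29.5000], [4.5000, 15.0000]] (det J = -399.0000).
Solving J·Δ = −F gives Δ = (-0.6476, 0.8943).
Then the next iterate is (a, b)₁ = (1.8524, -0.6057).
Re-evaluating at (1.8524, -0.6057): F = (-11.591292, -5.996799), so ‖F‖₂ = 13.0507.

13.0507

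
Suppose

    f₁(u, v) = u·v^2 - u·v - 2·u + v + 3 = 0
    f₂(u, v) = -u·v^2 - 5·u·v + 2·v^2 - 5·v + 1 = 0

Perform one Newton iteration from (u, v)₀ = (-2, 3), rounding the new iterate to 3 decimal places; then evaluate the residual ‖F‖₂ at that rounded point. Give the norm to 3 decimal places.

81.863

At (-2, 3): F = (-2.000, 52.000).
Jacobian J = [[v^2 - v - 2, 2·u·v - u + 1], [-v^2 - 5·v, -2·u·v - 5·u + 4·v - 5]].
At the point, J = [[4.000, -9.000], [-24.000, 29.000]] (det J = -100.000).
Solving J·Δ = −F gives Δ = (4.100, 1.600).
Then the next iterate is (u, v)₁ = (2.100, 4.600).
Re-evaluating at (2.100, 4.600): F = (38.176, -72.416), so ‖F‖₂ = 81.863.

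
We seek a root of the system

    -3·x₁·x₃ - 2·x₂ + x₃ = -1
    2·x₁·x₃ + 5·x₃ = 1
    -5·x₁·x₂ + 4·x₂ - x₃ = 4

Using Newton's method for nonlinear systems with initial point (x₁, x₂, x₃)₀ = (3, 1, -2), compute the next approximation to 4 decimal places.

At (3, 1, -2): F = (15.0000, -23.0000, -13.0000).
Jacobian J = [[-3·x₃, -2, -3·x₁ + 1], [2·x₃, 0, 2·x₁ + 5], [-5·x₂, -5·x₁ + 4, -1]].
At the point, J = [[6.0000, -2.0000, -8.0000], [-4.0000, 0.0000, 11.0000], [-5.0000, -11.0000, -1.0000]] (det J = 492.0000).
Solving J·Δ = −F gives Δ = (-0.2500, -1.2500, 2.0000).
Then the next iterate is (x₁, x₂, x₃)₁ = (2.7500, -0.2500, 0.0000).

(2.7500, -0.2500, 0.0000)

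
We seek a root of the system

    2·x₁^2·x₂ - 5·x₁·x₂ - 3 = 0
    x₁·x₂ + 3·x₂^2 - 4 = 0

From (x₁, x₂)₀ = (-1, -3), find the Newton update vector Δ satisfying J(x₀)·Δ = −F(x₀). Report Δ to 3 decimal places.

At (-1, -3): F = (-24.000, 26.000).
Jacobian J = [[4·x₁·x₂ - 5·x₂, 2·x₁^2 - 5·x₁], [x₂, x₁ + 6·x₂]].
At the point, J = [[27.000, 7.000], [-3.000, -19.000]] (det J = -492.000).
Solving J·Δ = −F gives Δ = (0.557, 1.280).

(0.557, 1.280)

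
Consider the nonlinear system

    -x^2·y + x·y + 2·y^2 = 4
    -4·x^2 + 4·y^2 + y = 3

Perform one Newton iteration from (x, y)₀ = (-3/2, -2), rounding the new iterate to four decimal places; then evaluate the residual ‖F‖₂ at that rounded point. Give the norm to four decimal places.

At (-3/2, -2): F = (11.5000, 2.0000).
Jacobian J = [[-2·x·y + y, -x^2 + x + 4·y], [-8·x, 8·y + 1]].
At the point, J = [[-8.0000, -11.7500], [12.0000, -15.0000]] (det J = 261.0000).
Solving J·Δ = −F gives Δ = (0.5709, 0.5900).
Then the next iterate is (x, y)₁ = (-0.9291, -1.4100).
Re-evaluating at (-0.9291, -1.4100): F = (2.503381, 0.089493), so ‖F‖₂ = 2.5050.

2.5050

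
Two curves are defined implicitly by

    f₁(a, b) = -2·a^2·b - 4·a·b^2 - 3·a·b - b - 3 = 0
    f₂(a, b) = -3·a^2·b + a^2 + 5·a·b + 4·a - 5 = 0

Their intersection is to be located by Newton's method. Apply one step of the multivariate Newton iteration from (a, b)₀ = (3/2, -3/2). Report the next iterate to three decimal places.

(1.320, -1.211)

At (3/2, -3/2): F = (-1.500, 2.125).
Jacobian J = [[-4·a·b - 4·b^2 - 3·b, -2·a^2 - 8·a·b - 3·a - 1], [-6·a·b + 2·a + 5·b + 4, -3·a^2 + 5·a]].
At the point, J = [[4.500, 8.000], [13.000, 0.750]] (det J = -100.625).
Solving J·Δ = −F gives Δ = (-0.180, 0.289).
Then the next iterate is (a, b)₁ = (1.320, -1.211).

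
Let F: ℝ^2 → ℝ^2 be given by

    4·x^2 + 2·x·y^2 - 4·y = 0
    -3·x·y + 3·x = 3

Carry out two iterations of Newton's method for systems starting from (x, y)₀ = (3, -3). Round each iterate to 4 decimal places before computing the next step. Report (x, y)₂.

At (3, -3): F = (102.0000, 33.0000).
Jacobian J = [[8·x + 2·y^2, 4·x·y - 4], [-3·y + 3, -3·x]].
At the point, J = [[42.0000, -40.0000], [12.0000, -9.0000]] (det J = 102.0000).
Solving J·Δ = −F gives Δ = (-3.9412, -1.5882).
Then the next iterate is (x, y)₁ = (-0.9412, -4.5882).
Round to (-0.9412, -4.5882) and repeat: F = (-17.731263, -18.778842), J = [[34.573558, 13.273655], [16.7646, 2.8236]].
Δ = (1.5948, -2.8181), so (x, y)₂ = (0.6536, -7.4063).

(0.6536, -7.4063)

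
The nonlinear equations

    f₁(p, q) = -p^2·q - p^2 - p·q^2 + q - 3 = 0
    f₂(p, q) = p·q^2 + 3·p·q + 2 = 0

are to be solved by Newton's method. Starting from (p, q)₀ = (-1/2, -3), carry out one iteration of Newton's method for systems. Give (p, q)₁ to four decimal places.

At (-1/2, -3): F = (-1.0000, 2.0000).
Jacobian J = [[-2·p·q - 2·p - q^2, -p^2 - 2·p·q + 1], [q^2 + 3·q, 2·p·q + 3·p]].
At the point, J = [[-11.0000, -2.2500], [0.0000, 1.5000]] (det J = -16.5000).
Solving J·Δ = −F gives Δ = (0.1818, -1.3333).
Then the next iterate is (p, q)₁ = (-0.3182, -4.3333).

(-0.3182, -4.3333)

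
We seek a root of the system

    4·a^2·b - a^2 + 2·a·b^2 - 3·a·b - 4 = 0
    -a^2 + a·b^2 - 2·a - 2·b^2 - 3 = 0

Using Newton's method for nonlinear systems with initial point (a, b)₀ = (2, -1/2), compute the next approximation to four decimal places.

(0.0870, -1.6884)

At (2, -1/2): F = (-12.0000, -11.0000).
Jacobian J = [[8·a·b - 2·a + 2·b^2 - 3·b, 4·a^2 + 4·a·b - 3·a], [-2·a + b^2 - 2, 2·a·b - 4·b]].
At the point, J = [[-10.0000, 6.0000], [-5.7500, 0.0000]] (det J = 34.5000).
Solving J·Δ = −F gives Δ = (-1.9130, -1.1884).
Then the next iterate is (a, b)₁ = (0.0870, -1.6884).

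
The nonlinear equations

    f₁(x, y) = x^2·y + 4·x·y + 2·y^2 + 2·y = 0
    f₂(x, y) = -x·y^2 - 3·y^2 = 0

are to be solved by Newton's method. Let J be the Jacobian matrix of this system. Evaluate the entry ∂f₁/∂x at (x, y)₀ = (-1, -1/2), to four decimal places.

-1.0000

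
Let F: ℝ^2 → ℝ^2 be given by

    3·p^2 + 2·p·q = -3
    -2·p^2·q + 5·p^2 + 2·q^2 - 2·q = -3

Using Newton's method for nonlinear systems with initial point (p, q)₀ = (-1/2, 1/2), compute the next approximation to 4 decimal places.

(0.1250, 2.5000)

At (-1/2, 1/2): F = (3.2500, 3.5000).
Jacobian J = [[6·p + 2·q, 2·p], [-4·p·q + 10·p, -2·p^2 + 4·q - 2]].
At the point, J = [[-2.0000, -1.0000], [-4.0000, -0.5000]] (det J = -3.0000).
Solving J·Δ = −F gives Δ = (0.6250, 2.0000).
Then the next iterate is (p, q)₁ = (0.1250, 2.5000).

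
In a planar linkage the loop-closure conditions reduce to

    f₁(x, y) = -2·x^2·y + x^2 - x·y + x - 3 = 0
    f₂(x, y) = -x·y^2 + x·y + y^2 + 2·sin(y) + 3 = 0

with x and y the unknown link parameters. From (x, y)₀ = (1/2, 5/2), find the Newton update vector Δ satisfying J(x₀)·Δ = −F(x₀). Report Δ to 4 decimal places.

(0.1690, -5.6794)

At (1/2, 5/2): F = (-4.7500, 8.571944).
Jacobian J = [[-4·x·y + 2·x - y + 1, -2·x^2 - x], [-y^2 + y, -2·x·y + x + 2·y + 2·cos(y)]].
At the point, J = [[-5.5000, -1.0000], [-3.7500, 1.397713]] (det J = -11.437420).
Solving J·Δ = −F gives Δ = (0.1690, -5.6794).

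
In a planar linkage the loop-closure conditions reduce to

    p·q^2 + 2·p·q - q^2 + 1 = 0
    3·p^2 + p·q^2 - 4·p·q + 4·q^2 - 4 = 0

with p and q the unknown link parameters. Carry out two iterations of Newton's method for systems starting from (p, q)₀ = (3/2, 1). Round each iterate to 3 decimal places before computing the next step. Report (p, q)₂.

(-13.364, -13.216)

At (3/2, 1): F = (4.500, 2.250).
Jacobian J = [[q^2 + 2·q, 2·p·q + 2·p - 2·q], [6·p + q^2 - 4·q, 2·p·q - 4·p + 8·q]].
At the point, J = [[3.000, 4.000], [6.000, 5.000]] (det J = -9.000).
Solving J·Δ = −F gives Δ = (1.500, -2.250).
Then the next iterate is (p, q)₁ = (3.000, -1.250).
Round to (3.000, -1.250) and repeat: F = (-3.375, 48.93750), J = [[-0.93750, 1.000], [24.56250, -29.500]].
Δ = (-16.364, -11.966), so (p, q)₂ = (-13.364, -13.216).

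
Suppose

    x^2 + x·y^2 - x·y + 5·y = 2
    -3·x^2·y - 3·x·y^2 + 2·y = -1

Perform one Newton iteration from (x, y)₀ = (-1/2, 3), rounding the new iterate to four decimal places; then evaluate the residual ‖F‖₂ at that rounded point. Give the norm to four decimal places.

0.8271

At (-1/2, 3): F = (10.2500, 18.2500).
Jacobian J = [[2·x + y^2 - y, 2·x·y - x + 5], [-6·x·y - 3·y^2, -3·x^2 - 6·x·y + 2]].
At the point, J = [[5.0000, 2.5000], [-18.0000, 10.2500]] (det J = 96.2500).
Solving J·Δ = −F gives Δ = (-0.6175, -2.8649).
Then the next iterate is (x, y)₁ = (-1.1175, 0.1351).
Re-evaluating at (-1.1175, 0.1351): F = (0.054884, 0.825249), so ‖F‖₂ = 0.8271.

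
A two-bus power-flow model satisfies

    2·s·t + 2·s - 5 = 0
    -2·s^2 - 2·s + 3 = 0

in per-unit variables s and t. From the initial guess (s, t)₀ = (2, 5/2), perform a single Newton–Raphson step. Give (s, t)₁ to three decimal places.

At (2, 5/2): F = (9.000, -9.000).
Jacobian J = [[2·t + 2, 2·s], [-4·s - 2, 0]].
At the point, J = [[7.000, 4.000], [-10.000, 0.000]] (det J = 40.000).
Solving J·Δ = −F gives Δ = (-0.900, -0.675).
Then the next iterate is (s, t)₁ = (1.100, 1.825).

(1.100, 1.825)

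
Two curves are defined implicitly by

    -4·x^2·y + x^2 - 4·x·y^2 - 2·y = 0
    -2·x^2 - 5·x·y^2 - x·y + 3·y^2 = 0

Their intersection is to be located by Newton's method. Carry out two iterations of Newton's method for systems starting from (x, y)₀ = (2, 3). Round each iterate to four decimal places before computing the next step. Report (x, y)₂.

(3.8379, 0.9363)

At (2, 3): F = (-122.0000, -77.0000).
Jacobian J = [[-8·x·y + 2·x - 4·y^2, -4·x^2 - 8·x·y - 2], [-4·x - 5·y^2 - y, -10·x·y - x + 6·y]].
At the point, J = [[-80.0000, -66.0000], [-56.0000, -44.0000]] (det J = -176.0000).
Solving J·Δ = −F gives Δ = (1.6250, -3.8182).
Then the next iterate is (x, y)₁ = (3.6250, -0.8182).
Round to (3.6250, -0.8182) and repeat: F = (48.076620, -33.440725), J = [[28.299995, -30.8347], [-17.029056, 21.125550]].
Δ = (0.2129, 1.7545), so (x, y)₂ = (3.8379, 0.9363).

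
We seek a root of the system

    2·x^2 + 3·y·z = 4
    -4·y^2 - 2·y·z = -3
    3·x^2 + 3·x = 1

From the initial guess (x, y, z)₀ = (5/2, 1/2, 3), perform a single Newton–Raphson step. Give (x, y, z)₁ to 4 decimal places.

(1.0972, 0.0787, 6.2130)

At (5/2, 1/2, 3): F = (13.0000, -1.0000, 25.2500).
Jacobian J = [[4·x, 3·z, 3·y], [0, -8·y - 2·z, -2·y], [6·x + 3, 0, 0]].
At the point, J = [[10.0000, 9.0000, 1.5000], [0.0000, -10.0000, -1.0000], [18.0000, 0.0000, 0.0000]] (det J = 108.0000).
Solving J·Δ = −F gives Δ = (-1.4028, -0.4213, 3.2130).
Then the next iterate is (x, y, z)₁ = (1.0972, 0.0787, 6.2130).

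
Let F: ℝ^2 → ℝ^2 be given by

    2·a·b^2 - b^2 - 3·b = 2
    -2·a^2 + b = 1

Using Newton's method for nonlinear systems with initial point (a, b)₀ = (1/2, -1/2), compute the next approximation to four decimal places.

At (1/2, -1/2): F = (-0.5000, -2.0000).
Jacobian J = [[2·b^2, 4·a·b - 2·b - 3], [-4·a, 1]].
At the point, J = [[0.5000, -3.0000], [-2.0000, 1.0000]] (det J = -5.5000).
Solving J·Δ = −F gives Δ = (-1.1818, -0.3636).
Then the next iterate is (a, b)₁ = (-0.6818, -0.8636).

(-0.6818, -0.8636)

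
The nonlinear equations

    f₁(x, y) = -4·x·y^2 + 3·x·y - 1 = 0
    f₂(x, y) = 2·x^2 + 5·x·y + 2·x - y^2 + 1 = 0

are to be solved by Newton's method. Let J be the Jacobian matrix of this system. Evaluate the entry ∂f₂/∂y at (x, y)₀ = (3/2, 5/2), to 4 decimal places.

∂f₂/∂y = 5·x - 2·y.
At (3/2, 5/2) this is 2.5000.

2.5000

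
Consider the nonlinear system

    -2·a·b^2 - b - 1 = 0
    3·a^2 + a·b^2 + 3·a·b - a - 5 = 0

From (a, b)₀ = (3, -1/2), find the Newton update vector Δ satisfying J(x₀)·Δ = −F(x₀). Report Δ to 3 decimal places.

At (3, -1/2): F = (-2.000, 15.250).
Jacobian J = [[-2·b^2, -4·a·b - 1], [6·a + b^2 + 3·b - 1, 2·a·b + 3·a]].
At the point, J = [[-0.500, 5.000], [15.750, 6.000]] (det J = -81.750).
Solving J·Δ = −F gives Δ = (-1.080, 0.292).

(-1.080, 0.292)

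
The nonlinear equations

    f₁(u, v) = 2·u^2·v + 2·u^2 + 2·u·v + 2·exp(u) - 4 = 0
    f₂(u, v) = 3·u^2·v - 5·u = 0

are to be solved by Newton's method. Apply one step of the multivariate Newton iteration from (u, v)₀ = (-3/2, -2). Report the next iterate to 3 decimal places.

(-3.128, 2.023)

At (-3/2, -2): F = (-2.05374, -6.000).
Jacobian J = [[4·u·v + 4·u + 2·v + 2·exp(u), 2·u^2 + 2·u], [6·u·v - 5, 3·u^2]].
At the point, J = [[2.44626, 1.500], [13.000, 6.750]] (det J = -2.98774).
Solving J·Δ = −F gives Δ = (-1.628, 4.023).
Then the next iterate is (u, v)₁ = (-3.128, 2.023).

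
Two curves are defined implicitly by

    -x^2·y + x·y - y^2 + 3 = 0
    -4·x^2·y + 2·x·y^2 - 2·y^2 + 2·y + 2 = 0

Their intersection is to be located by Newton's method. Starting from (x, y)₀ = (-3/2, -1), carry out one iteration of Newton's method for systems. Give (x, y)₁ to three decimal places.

(-0.678, 0.407)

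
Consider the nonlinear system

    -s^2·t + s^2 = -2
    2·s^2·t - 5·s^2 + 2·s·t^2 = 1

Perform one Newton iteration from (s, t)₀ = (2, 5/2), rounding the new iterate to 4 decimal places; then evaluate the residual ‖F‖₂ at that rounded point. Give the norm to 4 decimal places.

4.3045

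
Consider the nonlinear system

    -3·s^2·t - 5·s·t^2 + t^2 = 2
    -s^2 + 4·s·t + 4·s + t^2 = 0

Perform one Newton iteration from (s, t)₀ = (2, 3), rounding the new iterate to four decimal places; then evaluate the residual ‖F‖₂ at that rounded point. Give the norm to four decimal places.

At (2, 3): F = (-119.0000, 37.0000).
Jacobian J = [[-6·s·t - 5·t^2, -3·s^2 - 10·s·t + 2·t], [-2·s + 4·t + 4, 4·s + 2·t]].
At the point, J = [[-81.0000, -66.0000], [12.0000, 14.0000]] (det J = -342.0000).
Solving J·Δ = −F gives Δ = (2.2690, -4.5877).
Then the next iterate is (s, t)₁ = (4.2690, -1.5877).
Re-evaluating at (4.2690, -1.5877): F = (33.518955, -25.739135), so ‖F‖₂ = 42.2614.

42.2614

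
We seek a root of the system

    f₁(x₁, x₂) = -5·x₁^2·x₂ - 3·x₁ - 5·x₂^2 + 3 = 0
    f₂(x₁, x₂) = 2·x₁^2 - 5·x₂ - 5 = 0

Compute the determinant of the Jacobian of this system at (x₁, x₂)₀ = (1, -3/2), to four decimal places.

J = [[-10·x₁·x₂ - 3, -5·x₁^2 - 10·x₂], [4·x₁, -5]].
At the point, J = [[12.0000, 10.0000], [4.0000, -5.0000]].
det J = -100.0000.

-100.0000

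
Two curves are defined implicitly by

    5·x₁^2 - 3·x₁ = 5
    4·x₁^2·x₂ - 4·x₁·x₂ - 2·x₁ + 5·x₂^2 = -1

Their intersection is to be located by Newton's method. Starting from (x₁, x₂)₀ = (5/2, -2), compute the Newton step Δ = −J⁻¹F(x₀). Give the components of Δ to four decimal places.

At (5/2, -2): F = (18.7500, -14.0000).
Jacobian J = [[10·x₁ - 3, 0], [8·x₁·x₂ - 4·x₂ - 2, 4·x₁^2 - 4·x₁ + 10·x₂]].
At the point, J = [[22.0000, 0.0000], [-34.0000, -5.0000]] (det J = -110.0000).
Solving J·Δ = −F gives Δ = (-0.8523, 2.9955).

(-0.8523, 2.9955)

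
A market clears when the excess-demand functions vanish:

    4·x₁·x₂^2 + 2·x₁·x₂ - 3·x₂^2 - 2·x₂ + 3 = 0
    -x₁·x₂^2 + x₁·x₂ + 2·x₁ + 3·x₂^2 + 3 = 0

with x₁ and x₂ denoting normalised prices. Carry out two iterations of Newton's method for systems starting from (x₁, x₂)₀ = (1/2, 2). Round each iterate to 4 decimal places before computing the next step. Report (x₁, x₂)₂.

(-1.0468, 0.0903)

At (1/2, 2): F = (-3.0000, 15.0000).
Jacobian J = [[4·x₂^2 + 2·x₂, 8·x₁·x₂ + 2·x₁ - 6·x₂ - 2], [-x₂^2 + x₂ + 2, -2·x₁·x₂ + x₁ + 6·x₂]].
At the point, J = [[20.0000, -5.0000], [0.0000, 10.5000]] (det J = 210.0000).
Solving J·Δ = −F gives Δ = (-0.2071, -1.4286).
Then the next iterate is (x₁, x₂)₁ = (0.2929, 0.5714).
Round to (0.2929, 0.5714) and repeat: F = (1.594957, 4.637026), J = [[2.448792, -3.503696], [2.244902, 3.386574]].
Δ = (-1.3397, -0.4811), so (x₁, x₂)₂ = (-1.0468, 0.0903).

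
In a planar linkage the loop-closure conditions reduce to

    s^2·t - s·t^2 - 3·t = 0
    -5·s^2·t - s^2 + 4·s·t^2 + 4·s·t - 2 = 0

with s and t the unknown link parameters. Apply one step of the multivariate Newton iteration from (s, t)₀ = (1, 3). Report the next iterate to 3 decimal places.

At (1, 3): F = (-15.000, 30.000).
Jacobian J = [[2·s·t - t^2, s^2 - 2·s·t - 3], [-10·s·t - 2·s + 4·t^2 + 4·t, -5·s^2 + 8·s·t + 4·s]].
At the point, J = [[-3.000, -8.000], [16.000, 23.000]] (det J = 59.000).
Solving J·Δ = −F gives Δ = (1.780, -2.542).
Then the next iterate is (s, t)₁ = (2.780, 0.458).

(2.780, 0.458)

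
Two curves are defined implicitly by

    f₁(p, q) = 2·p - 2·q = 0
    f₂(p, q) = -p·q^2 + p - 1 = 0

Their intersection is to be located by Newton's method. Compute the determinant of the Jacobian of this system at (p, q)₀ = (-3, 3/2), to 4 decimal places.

15.5000

J = [[2, -2], [-q^2 + 1, -2·p·q]].
At the point, J = [[2.0000, -2.0000], [-1.2500, 9.0000]].
det J = 15.5000.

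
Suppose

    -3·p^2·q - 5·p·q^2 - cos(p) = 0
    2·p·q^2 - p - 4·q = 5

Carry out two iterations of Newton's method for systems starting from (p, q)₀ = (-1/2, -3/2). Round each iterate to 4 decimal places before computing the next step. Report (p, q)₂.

(-0.1135, -1.3221)

At (-1/2, -3/2): F = (5.872417, -0.7500).
Jacobian J = [[-6·p·q - 5·q^2 + sin(p), -3·p^2 - 10·p·q], [2·q^2 - 1, 4·p·q - 4]].
At the point, J = [[-16.229426, -8.2500], [3.5000, -1.0000]] (det J = 45.104426).
Solving J·Δ = −F gives Δ = (0.2674, 0.1858).
Then the next iterate is (p, q)₁ = (-0.2326, -1.3142).
Round to (-0.2326, -1.3142) and repeat: F = (1.248878, -0.314057), J = [[-10.700214, -3.219137], [2.454243, -2.777268]].
Δ = (0.1191, -0.0079), so (p, q)₂ = (-0.1135, -1.3221).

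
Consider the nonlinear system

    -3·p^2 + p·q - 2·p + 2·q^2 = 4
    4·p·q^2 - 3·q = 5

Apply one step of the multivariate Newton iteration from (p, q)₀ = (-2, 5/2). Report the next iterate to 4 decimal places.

(-1.0597, 1.5932)

At (-2, 5/2): F = (-4.5000, -62.5000).
Jacobian J = [[-6·p + q - 2, p + 4·q], [4·q^2, 8·p·q - 3]].
At the point, J = [[12.5000, 8.0000], [25.0000, -43.0000]] (det J = -737.5000).
Solving J·Δ = −F gives Δ = (0.9403, -0.9068).
Then the next iterate is (p, q)₁ = (-1.0597, 1.5932).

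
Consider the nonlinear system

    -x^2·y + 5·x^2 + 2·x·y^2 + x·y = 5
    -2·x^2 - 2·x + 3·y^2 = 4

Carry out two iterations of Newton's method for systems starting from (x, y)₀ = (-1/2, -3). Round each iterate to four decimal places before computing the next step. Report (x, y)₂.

At (-1/2, -3): F = (-10.5000, 23.5000).
Jacobian J = [[-2·x·y + 10·x + 2·y^2 + y, -x^2 + 4·x·y + x], [-4·x - 2, 6·y]].
At the point, J = [[7.0000, 5.2500], [0.0000, -18.0000]] (det J = -126.0000).
Solving J·Δ = −F gives Δ = (0.5208, 1.3056).
Then the next iterate is (x, y)₁ = (0.0208, -1.6944).
Round to (0.0208, -1.6944) and repeat: F = (-4.912914, 4.570509), J = [[4.326070, -0.120607], [-2.0832, -10.1664]].
Δ = (1.1417, 0.2156), so (x, y)₂ = (1.1625, -1.4788).

(1.1625, -1.4788)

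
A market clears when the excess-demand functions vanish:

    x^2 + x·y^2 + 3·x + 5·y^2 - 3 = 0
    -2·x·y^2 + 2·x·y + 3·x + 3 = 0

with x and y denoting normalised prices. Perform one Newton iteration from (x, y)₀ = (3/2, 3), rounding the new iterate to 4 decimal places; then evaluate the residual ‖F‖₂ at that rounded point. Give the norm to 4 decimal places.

49.5624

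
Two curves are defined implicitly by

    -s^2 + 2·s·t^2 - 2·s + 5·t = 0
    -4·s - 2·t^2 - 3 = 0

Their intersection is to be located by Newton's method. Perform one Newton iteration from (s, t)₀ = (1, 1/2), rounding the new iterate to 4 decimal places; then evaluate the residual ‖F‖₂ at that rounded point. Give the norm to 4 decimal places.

At (1, 1/2): F = (0.0000, -7.5000).
Jacobian J = [[-2·s + 2·t^2 - 2, 4·s·t + 5], [-4, -4·t]].
At the point, J = [[-3.5000, 7.0000], [-4.0000, -2.0000]] (det J = 35.0000).
Solving J·Δ = −F gives Δ = (-1.5000, -0.7500).
Then the next iterate is (s, t)₁ = (-0.5000, -0.2500).
Re-evaluating at (-0.5000, -0.2500): F = (-0.5625, -1.1250), so ‖F‖₂ = 1.2578.

1.2578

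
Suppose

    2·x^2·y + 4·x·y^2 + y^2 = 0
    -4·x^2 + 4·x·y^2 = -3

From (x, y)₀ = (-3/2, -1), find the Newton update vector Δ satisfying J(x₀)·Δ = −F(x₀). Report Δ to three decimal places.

(0.536, 0.286)

At (-3/2, -1): F = (-9.500, -12.000).
Jacobian J = [[4·x·y + 4·y^2, 2·x^2 + 8·x·y + 2·y], [-8·x + 4·y^2, 8·x·y]].
At the point, J = [[10.000, 14.500], [16.000, 12.000]] (det J = -112.000).
Solving J·Δ = −F gives Δ = (0.536, 0.286).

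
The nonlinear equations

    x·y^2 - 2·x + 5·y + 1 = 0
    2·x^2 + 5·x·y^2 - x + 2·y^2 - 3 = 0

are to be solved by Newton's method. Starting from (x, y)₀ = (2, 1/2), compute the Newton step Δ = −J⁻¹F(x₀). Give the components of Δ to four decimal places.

At (2, 1/2): F = (0.0000, 6.0000).
Jacobian J = [[y^2 - 2, 2·x·y + 5], [4·x + 5·y^2 - 1, 10·x·y + 4·y]].
At the point, J = [[-1.7500, 7.0000], [8.2500, 12.0000]] (det J = -78.7500).
Solving J·Δ = −F gives Δ = (-0.5333, -0.1333).

(-0.5333, -0.1333)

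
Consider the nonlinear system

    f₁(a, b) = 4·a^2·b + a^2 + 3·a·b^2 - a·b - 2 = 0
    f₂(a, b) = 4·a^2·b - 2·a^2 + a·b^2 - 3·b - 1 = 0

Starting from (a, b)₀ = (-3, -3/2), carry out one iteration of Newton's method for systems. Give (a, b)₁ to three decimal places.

(-1.858, -1.075)

At (-3, -3/2): F = (-71.750, -75.250).
Jacobian J = [[8·a·b + 2·a + 3·b^2 - b, 4·a^2 + 6·a·b - a], [8·a·b - 4·a + b^2, 4·a^2 + 2·a·b - 3]].
At the point, J = [[38.250, 66.000], [50.250, 42.000]] (det J = -1710.000).
Solving J·Δ = −F gives Δ = (1.142, 0.425).
Then the next iterate is (a, b)₁ = (-1.858, -1.075).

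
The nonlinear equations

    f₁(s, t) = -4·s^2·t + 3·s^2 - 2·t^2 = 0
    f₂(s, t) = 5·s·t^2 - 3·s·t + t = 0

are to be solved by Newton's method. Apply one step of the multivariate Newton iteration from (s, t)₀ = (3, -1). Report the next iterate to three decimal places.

(1.819, -0.643)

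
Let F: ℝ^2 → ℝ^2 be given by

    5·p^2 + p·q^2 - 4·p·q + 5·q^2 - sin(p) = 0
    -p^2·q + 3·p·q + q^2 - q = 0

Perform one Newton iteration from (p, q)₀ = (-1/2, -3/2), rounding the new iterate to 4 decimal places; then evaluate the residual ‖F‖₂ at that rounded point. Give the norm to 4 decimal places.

At (-1/2, -3/2): F = (8.854426, 6.3750).
Jacobian J = [[10·p + q^2 - 4·q - cos(p), 2·p·q - 4·p + 10·q], [-2·p·q + 3·q, -p^2 + 3·p + 2·q - 1]].
At the point, J = [[2.372417, -11.5000], [-6.0000, -5.7500]] (det J = -82.641400).
Solving J·Δ = −F gives Δ = (0.2710, 0.8259).
Then the next iterate is (p, q)₁ = (-0.2290, -0.6741).
Re-evaluating at (-0.2290, -0.6741): F = (2.039727, 1.626968), so ‖F‖₂ = 2.6091.

2.6091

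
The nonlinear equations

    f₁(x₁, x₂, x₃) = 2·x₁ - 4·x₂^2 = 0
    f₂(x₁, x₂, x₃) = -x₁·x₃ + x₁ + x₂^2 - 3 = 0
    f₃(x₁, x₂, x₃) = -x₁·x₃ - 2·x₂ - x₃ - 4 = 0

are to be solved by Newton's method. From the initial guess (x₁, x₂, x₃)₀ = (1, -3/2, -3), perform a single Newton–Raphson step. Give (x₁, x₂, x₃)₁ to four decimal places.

At (1, -3/2, -3): F = (-7.0000, 3.2500, 5.0000).
Jacobian J = [[2, -8·x₂, 0], [-x₃ + 1, 2·x₂, -x₁], [-x₃, -2, -x₁ - 1]].
At the point, J = [[2.0000, 12.0000, 0.0000], [4.0000, -3.0000, -1.0000], [3.0000, -2.0000, -2.0000]] (det J = 68.0000).
Solving J·Δ = −F gives Δ = (0.1471, 0.5588, 2.1618).
Then the next iterate is (x₁, x₂, x₃)₁ = (1.1471, -0.9412, -0.8382).

(1.1471, -0.9412, -0.8382)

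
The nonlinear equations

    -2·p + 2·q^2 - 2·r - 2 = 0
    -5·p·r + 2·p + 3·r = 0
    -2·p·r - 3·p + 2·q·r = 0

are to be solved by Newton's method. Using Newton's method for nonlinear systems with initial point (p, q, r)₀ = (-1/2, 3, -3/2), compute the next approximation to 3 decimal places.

(0.091, 1.542, -0.839)

At (-1/2, 3, -3/2): F = (20.000, -9.250, -9.000).
Jacobian J = [[-2, 4·q, -2], [-5·r + 2, 0, -5·p + 3], [-2·r - 3, 2·r, -2·p + 2·q]].
At the point, J = [[-2.000, 12.000, -2.000], [9.500, 0.000, 5.500], [0.000, -3.000, 7.000]] (det J = -774.000).
Solving J·Δ = −F gives Δ = (0.591, -1.458, 0.661).
Then the next iterate is (p, q, r)₁ = (0.091, 1.542, -0.839).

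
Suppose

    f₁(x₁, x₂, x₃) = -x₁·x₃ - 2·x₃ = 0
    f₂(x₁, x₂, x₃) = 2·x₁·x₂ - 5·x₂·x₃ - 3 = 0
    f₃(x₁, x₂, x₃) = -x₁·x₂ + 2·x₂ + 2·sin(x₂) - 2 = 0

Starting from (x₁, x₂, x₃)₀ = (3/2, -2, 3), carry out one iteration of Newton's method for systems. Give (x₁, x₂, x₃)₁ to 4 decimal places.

(3.4460, -4.7886, -1.6680)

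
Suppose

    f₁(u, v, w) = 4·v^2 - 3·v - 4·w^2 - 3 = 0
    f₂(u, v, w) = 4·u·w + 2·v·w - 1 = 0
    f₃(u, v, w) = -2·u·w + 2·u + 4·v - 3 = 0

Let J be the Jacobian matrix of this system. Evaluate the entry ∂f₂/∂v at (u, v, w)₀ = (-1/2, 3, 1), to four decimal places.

∂f₂/∂v = 2·w.
At (-1/2, 3, 1) this is 2.0000.

2.0000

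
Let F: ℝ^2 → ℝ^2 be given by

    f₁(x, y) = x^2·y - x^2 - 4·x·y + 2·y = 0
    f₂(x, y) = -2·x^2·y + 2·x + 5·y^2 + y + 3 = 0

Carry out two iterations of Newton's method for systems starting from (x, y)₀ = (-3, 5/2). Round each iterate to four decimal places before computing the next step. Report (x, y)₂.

At (-3, 5/2): F = (48.5000, -14.2500).
Jacobian J = [[2·x·y - 2·x - 4·y, x^2 - 4·x + 2], [-4·x·y + 2, -2·x^2 + 10·y + 1]].
At the point, J = [[-19.0000, 23.0000], [32.0000, 8.0000]] (det J = -888.0000).
Solving J·Δ = −F gives Δ = (0.8060, -1.4428).
Then the next iterate is (x, y)₁ = (-2.1940, 1.0572).
Round to (-2.1940, 1.0572) and repeat: F = (11.667727, -4.920393), J = [[-4.479794, 15.589636], [11.277987, 1.944728]].
Δ = (0.5386, -0.5936), so (x, y)₂ = (-1.6554, 0.4636).

(-1.6554, 0.4636)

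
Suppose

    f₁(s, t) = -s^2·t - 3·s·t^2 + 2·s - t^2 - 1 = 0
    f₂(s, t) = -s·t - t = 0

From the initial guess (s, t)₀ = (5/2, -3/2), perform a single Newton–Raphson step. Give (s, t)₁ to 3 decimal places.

At (5/2, -3/2): F = (-5.750, 5.250).
Jacobian J = [[-2·s·t - 3·t^2 + 2, -s^2 - 6·s·t - 2·t], [-t, -s - 1]].
At the point, J = [[2.750, 19.250], [1.500, -3.500]] (det J = -38.500).
Solving J·Δ = −F gives Δ = (-2.102, 0.599).
Then the next iterate is (s, t)₁ = (0.398, -0.901).

(0.398, -0.901)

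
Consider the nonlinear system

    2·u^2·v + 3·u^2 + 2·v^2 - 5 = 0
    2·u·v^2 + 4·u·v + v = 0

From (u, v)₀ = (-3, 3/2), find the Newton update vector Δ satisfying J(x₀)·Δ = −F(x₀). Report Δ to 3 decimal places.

(1.050, -0.654)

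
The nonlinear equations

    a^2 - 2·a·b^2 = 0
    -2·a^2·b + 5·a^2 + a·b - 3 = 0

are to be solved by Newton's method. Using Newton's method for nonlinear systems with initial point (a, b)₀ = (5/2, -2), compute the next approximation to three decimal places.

(1.503, -1.462)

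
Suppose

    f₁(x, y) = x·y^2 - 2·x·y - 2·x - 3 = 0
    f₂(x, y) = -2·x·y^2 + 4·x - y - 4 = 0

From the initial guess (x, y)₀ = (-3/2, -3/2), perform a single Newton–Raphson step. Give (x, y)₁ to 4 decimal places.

(1.6957, -1.8348)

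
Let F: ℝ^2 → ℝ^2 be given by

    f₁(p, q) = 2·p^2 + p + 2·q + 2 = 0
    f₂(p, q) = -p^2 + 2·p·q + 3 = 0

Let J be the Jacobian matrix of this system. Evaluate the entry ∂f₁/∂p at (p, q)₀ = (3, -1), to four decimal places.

∂f₁/∂p = 4·p + 1.
At (3, -1) this is 13.0000.

13.0000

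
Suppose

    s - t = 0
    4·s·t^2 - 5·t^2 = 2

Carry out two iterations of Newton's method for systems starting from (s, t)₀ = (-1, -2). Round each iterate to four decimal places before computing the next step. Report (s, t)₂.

At (-1, -2): F = (1.0000, -38.0000).
Jacobian J = [[1, -1], [4·t^2, 8·s·t - 10·t]].
At the point, J = [[1.0000, -1.0000], [16.0000, 36.0000]] (det J = 52.0000).
Solving J·Δ = −F gives Δ = (0.0385, 1.0385).
Then the next iterate is (s, t)₁ = (-0.9615, -0.9615).
Round to (-0.9615, -0.9615) and repeat: F = (0.0000, -10.177970), J = [[1.0000, -1.0000], [3.697929, 17.010858]].
Δ = (0.4915, 0.4915), so (s, t)₂ = (-0.4700, -0.4700).

(-0.4700, -0.4700)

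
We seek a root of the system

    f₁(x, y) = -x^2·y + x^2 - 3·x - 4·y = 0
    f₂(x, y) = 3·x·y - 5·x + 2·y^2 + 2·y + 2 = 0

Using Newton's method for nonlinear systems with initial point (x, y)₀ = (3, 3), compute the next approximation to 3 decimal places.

At (3, 3): F = (-39.000, 38.000).
Jacobian J = [[-2·x·y + 2·x - 3, -x^2 - 4], [3·y - 5, 3·x + 4·y + 2]].
At the point, J = [[-15.000, -13.000], [4.000, 23.000]] (det J = -293.000).
Solving J·Δ = −F gives Δ = (-1.375, -1.413).
Then the next iterate is (x, y)₁ = (1.625, 1.587).

(1.625, 1.587)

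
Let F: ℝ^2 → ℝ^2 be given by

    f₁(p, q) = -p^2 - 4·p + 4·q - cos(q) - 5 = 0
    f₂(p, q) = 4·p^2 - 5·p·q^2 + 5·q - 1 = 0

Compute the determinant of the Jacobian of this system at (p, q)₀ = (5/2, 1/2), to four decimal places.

J = [[-2·p - 4, sin(q) + 4], [8·p - 5·q^2, -10·p·q + 5]].
At the point, J = [[-9.0000, 4.479426], [18.7500, -7.5000]].
det J = -16.4892.

-16.4892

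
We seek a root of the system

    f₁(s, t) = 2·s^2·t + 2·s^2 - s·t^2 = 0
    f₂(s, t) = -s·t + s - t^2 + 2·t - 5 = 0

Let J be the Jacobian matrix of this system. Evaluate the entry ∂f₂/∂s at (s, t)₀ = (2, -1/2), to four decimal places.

∂f₂/∂s = -t + 1.
At (2, -1/2) this is 1.5000.

1.5000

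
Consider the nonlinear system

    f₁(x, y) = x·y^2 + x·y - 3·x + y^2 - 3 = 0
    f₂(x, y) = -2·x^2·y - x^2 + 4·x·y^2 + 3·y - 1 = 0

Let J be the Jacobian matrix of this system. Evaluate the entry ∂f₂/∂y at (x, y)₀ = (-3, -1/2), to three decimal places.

-3.000

∂f₂/∂y = -2·x^2 + 8·x·y + 3.
At (-3, -1/2) this is -3.000.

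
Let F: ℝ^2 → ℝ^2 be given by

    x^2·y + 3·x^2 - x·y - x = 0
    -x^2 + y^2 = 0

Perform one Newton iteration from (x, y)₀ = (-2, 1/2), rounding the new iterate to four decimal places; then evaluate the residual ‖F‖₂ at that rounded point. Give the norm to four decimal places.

4.5966

At (-2, 1/2): F = (17.0000, -3.7500).
Jacobian J = [[2·x·y + 6·x - y - 1, x^2 - x], [-2·x, 2·y]].
At the point, J = [[-15.5000, 6.0000], [4.0000, 1.0000]] (det J = -39.5000).
Solving J·Δ = −F gives Δ = (1.0000, -0.2500).
Then the next iterate is (x, y)₁ = (-1.0000, 0.2500).
Re-evaluating at (-1.0000, 0.2500): F = (4.5000, -0.9375), so ‖F‖₂ = 4.5966.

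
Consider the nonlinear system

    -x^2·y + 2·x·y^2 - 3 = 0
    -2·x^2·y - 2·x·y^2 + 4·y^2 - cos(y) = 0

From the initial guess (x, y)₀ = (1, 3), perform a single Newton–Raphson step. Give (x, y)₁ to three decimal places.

(1.047, 1.858)

At (1, 3): F = (12.000, 12.98999).
Jacobian J = [[-2·x·y + 2·y^2, -x^2 + 4·x·y], [-4·x·y - 2·y^2, -2·x^2 - 4·x·y + 8·y + sin(y)]].
At the point, J = [[12.000, 11.000], [-30.000, 10.14112]] (det J = 451.69344).
Solving J·Δ = −F gives Δ = (0.047, -1.142).
Then the next iterate is (x, y)₁ = (1.047, 1.858).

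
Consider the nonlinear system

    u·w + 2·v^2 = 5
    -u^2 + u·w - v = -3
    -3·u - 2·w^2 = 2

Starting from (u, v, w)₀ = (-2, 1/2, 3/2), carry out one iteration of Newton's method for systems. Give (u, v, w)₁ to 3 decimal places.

At (-2, 1/2, 3/2): F = (-7.500, -4.500, -0.500).
Jacobian J = [[w, 4·v, u], [-2·u + w, -1, u], [-3, 0, -4·w]].
At the point, J = [[1.500, 2.000, -2.000], [5.500, -1.000, -2.000], [-3.000, 0.000, -6.000]] (det J = 93.000).
Solving J·Δ = −F gives Δ = (1.032, 2.376, -0.599).
Then the next iterate is (u, v, w)₁ = (-0.968, 2.876, 0.901).

(-0.968, 2.876, 0.901)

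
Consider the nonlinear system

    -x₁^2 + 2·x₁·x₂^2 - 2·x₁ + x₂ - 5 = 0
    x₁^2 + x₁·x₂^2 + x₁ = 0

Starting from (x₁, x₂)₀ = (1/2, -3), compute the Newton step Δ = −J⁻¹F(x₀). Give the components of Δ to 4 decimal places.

At (1/2, -3): F = (-0.2500, 5.2500).
Jacobian J = [[-2·x₁ + 2·x₂^2 - 2, 4·x₁·x₂ + 1], [2·x₁ + x₂^2 + 1, 2·x₁·x₂]].
At the point, J = [[15.0000, -5.0000], [11.0000, -3.0000]] (det J = 10.0000).
Solving J·Δ = −F gives Δ = (-2.7000, -8.1500).

(-2.7000, -8.1500)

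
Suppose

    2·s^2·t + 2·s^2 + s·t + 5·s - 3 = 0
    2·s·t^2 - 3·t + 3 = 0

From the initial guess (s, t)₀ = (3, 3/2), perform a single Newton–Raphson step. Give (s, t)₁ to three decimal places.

At (3, 3/2): F = (61.500, 12.000).
Jacobian J = [[4·s·t + 4·s + t + 5, 2·s^2 + s], [2·t^2, 4·s·t - 3]].
At the point, J = [[36.500, 21.000], [4.500, 15.000]] (det J = 453.000).
Solving J·Δ = −F gives Δ = (-1.480, -0.356).
Then the next iterate is (s, t)₁ = (1.520, 1.144).

(1.520, 1.144)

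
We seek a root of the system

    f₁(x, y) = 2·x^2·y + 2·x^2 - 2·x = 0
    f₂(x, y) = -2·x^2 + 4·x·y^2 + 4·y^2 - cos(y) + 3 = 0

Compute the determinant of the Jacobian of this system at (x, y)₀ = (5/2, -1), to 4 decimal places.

J = [[4·x·y + 4·x - 2, 2·x^2], [-4·x + 4·y^2, 8·x·y + 8·y + sin(y)]].
At the point, J = [[-2.0000, 12.5000], [-6.0000, -28.841471]].
det J = 132.6829.

132.6829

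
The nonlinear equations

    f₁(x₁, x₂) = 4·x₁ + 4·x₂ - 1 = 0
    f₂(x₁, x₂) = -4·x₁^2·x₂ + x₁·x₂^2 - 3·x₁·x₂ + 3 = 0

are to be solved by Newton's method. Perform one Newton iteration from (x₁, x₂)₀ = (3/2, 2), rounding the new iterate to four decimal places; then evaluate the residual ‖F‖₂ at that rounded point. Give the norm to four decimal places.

At (3/2, 2): F = (13.0000, -18.0000).
Jacobian J = [[4, 4], [-8·x₁·x₂ + x₂^2 - 3·x₂, -4·x₁^2 + 2·x₁·x₂ - 3·x₁]].
At the point, J = [[4.0000, 4.0000], [-26.0000, -7.5000]] (det J = 74.0000).
Solving J·Δ = −F gives Δ = (0.3446, -3.5946).
Then the next iterate is (x₁, x₂)₁ = (1.8446, -1.5946).
Re-evaluating at (1.8446, -1.5946): F = (0.0000, 38.217372), so ‖F‖₂ = 38.2174.

38.2174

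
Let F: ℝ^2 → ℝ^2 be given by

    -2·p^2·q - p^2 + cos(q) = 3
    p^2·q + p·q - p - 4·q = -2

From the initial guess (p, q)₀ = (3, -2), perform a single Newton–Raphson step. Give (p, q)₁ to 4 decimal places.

(2.0934, -1.5750)

At (3, -2): F = (23.583853, -17.0000).
Jacobian J = [[-4·p·q - 2·p, -2·p^2 - sin(q)], [2·p·q + q - 1, p^2 + p - 4]].
At the point, J = [[18.0000, -17.090703], [-15.0000, 8.0000]] (det J = -112.360539).
Solving J·Δ = −F gives Δ = (-0.9066, 0.4250).
Then the next iterate is (p, q)₁ = (2.0934, -1.5750).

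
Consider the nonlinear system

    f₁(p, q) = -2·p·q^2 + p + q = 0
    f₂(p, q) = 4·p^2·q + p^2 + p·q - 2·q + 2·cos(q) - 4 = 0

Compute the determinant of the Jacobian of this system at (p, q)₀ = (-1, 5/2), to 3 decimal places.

216.765

J = [[-2·q^2 + 1, -4·p·q + 1], [8·p·q + 2·p + q, 4·p^2 + p - 2·sin(q) - 2]].
At the point, J = [[-11.500, 11.000], [-19.500, -0.19694]].
det J = 216.765.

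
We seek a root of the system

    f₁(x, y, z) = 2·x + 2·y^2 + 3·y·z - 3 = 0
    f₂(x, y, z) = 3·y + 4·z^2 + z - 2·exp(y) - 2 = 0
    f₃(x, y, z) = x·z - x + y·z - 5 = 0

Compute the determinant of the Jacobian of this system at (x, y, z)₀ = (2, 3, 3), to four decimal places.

1197.3686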